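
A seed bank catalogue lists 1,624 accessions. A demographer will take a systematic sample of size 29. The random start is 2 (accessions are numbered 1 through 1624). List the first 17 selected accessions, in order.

k = N/n = 1624/29 = 56
accession 1: 2
accession 2: 2 + 56 = 58
accession 3: 58 + 56 = 114
accession 4: 114 + 56 = 170
accession 5: 170 + 56 = 226
accession 6: 226 + 56 = 282
accession 7: 282 + 56 = 338
accession 8: 338 + 56 = 394
accession 9: 394 + 56 = 450
accession 10: 450 + 56 = 506
accession 11: 506 + 56 = 562
accession 12: 562 + 56 = 618
accession 13: 618 + 56 = 674
accession 14: 674 + 56 = 730
accession 15: 730 + 56 = 786
accession 16: 786 + 56 = 842
accession 17: 842 + 56 = 898

2, 58, 114, 170, 226, 282, 338, 394, 450, 506, 562, 618, 674, 730, 786, 842, 898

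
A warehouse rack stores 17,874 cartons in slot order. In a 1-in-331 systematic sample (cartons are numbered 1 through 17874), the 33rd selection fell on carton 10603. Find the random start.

k = 331
r = 10603 − (33−1)×331 = 10603 − 10592 = 11

11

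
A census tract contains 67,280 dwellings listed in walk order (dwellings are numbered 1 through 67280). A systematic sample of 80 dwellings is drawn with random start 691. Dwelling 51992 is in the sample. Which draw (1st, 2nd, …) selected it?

k = 67280/80 = 841
position = (51992 − 691)/841 + 1 = 51301/841 + 1 = 61 + 1 = 62

62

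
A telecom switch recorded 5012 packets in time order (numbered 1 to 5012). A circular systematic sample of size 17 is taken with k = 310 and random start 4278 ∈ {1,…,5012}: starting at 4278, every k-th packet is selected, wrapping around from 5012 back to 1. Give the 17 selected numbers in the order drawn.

4278, 4588, 4898, 196, 506, 816, 1126, 1436, 1746, 2056, 2366, 2676, 2986, 3296, 3606, 3916, 4226

Selection 1: 4278
Selection 2: 4278 + 310 = 4588
Selection 3: 4588 + 310 = 4898
Selection 4: 4898 + 310 = 5208 → 5208 − 5012 = 196
Selection 5: 196 + 310 = 506
Selection 6: 506 + 310 = 816
Selection 7: 816 + 310 = 1126
Selection 8: 1126 + 310 = 1436
Selection 9: 1436 + 310 = 1746
Selection 10: 1746 + 310 = 2056
Selection 11: 2056 + 310 = 2366
Selection 12: 2366 + 310 = 2676
Selection 13: 2676 + 310 = 2986
Selection 14: 2986 + 310 = 3296
Selection 15: 3296 + 310 = 3606
Selection 16: 3606 + 310 = 3916
Selection 17: 3916 + 310 = 4226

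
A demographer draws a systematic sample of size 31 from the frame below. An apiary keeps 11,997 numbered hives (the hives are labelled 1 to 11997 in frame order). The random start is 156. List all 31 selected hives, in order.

156, 543, 930, 1317, 1704, 2091, 2478, 2865, 3252, 3639, 4026, 4413, 4800, 5187, 5574, 5961, 6348, 6735, 7122, 7509, 7896, 8283, 8670, 9057, 9444, 9831, 10218, 10605, 10992, 11379, 11766

k = N/n = 11997/31 = 387
hive 1: 156
hive 2: 156 + 387 = 543
hive 3: 543 + 387 = 930
hive 4: 930 + 387 = 1317
hive 5: 1317 + 387 = 1704
hive 6: 1704 + 387 = 2091
hive 7: 2091 + 387 = 2478
hive 8: 2478 + 387 = 2865
hive 9: 2865 + 387 = 3252
hive 10: 3252 + 387 = 3639
hive 11: 3639 + 387 = 4026
hive 12: 4026 + 387 = 4413
hive 13: 4413 + 387 = 4800
hive 14: 4800 + 387 = 5187
hive 15: 5187 + 387 = 5574
hive 16: 5574 + 387 = 5961
hive 17: 5961 + 387 = 6348
hive 18: 6348 + 387 = 6735
hive 19: 6735 + 387 = 7122
hive 20: 7122 + 387 = 7509
hive 21: 7509 + 387 = 7896
hive 22: 7896 + 387 = 8283
hive 23: 8283 + 387 = 8670
hive 24: 8670 + 387 = 9057
hive 25: 9057 + 387 = 9444
hive 26: 9444 + 387 = 9831
hive 27: 9831 + 387 = 10218
hive 28: 10218 + 387 = 10605
hive 29: 10605 + 387 = 10992
hive 30: 10992 + 387 = 11379
hive 31: 11379 + 387 = 11766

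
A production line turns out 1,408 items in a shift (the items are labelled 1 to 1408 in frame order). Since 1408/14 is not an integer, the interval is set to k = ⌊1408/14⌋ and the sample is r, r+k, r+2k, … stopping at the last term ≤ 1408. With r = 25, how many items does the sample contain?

k = ⌊1408/14⌋ = 100
Achieved size = ⌊(1408 − 25)/100⌋ + 1 = ⌊1383/100⌋ + 1 = 13 + 1 = 14
(last selection: 25 + 13×100 = 1325 ≤ 1408; next would be 1425 > 1408)

14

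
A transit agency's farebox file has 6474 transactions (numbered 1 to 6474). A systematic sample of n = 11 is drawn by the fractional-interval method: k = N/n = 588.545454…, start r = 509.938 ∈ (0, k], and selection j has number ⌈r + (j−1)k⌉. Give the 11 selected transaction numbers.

510, 1099, 1688, 2276, 2865, 3453, 4042, 4630, 5219, 5807, 6396

j=1: r + 0k = 509.938 → ⌈·⌉ = 510
j=2: r + 1k = 1098.483454… → ⌈·⌉ = 1099
j=3: r + 2k = 1687.028909… → ⌈·⌉ = 1688
j=4: r + 3k = 2275.574363… → ⌈·⌉ = 2276
j=5: r + 4k = 2864.119818… → ⌈·⌉ = 2865
j=6: r + 5k = 3452.665272… → ⌈·⌉ = 3453
j=7: r + 6k = 4041.210727… → ⌈·⌉ = 4042
j=8: r + 7k = 4629.756181… → ⌈·⌉ = 4630
j=9: r + 8k = 5218.301636… → ⌈·⌉ = 5219
j=10: r + 9k = 5806.847090… → ⌈·⌉ = 5807
j=11: r + 10k = 6395.392545… → ⌈·⌉ = 6396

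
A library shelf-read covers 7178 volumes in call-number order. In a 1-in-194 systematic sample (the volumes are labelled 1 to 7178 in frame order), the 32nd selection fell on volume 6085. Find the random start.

71

k = 194
r = 6085 − (32−1)×194 = 6085 − 6014 = 71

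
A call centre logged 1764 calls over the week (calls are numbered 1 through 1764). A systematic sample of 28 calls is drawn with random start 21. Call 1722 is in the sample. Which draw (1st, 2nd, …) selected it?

28

k = 1764/28 = 63
position = (1722 − 21)/63 + 1 = 1701/63 + 1 = 27 + 1 = 28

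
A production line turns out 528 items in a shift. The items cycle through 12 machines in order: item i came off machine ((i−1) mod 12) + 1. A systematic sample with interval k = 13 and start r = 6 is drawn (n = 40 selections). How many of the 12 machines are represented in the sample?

12

Consecutive selections differ by k = 13, so their machine numbers differ by 13 mod 12 = 1.
gcd(13, 12) = 1, so the sample visits 12/1 = 12 distinct residues mod 12.
Start 6 is machine 6; the machines hit are 1, 2, 3, 4, 5, 6, 7, 8, 9, 10, 11, 12.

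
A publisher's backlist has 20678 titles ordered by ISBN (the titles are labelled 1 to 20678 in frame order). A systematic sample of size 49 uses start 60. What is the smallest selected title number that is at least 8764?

k = 20678/49 = 422
Steps past start: ⌈(8764 − 60)/422⌉ = ⌈8704/422⌉ = 21
Selected title: 60 + 21×422 = 8922

8922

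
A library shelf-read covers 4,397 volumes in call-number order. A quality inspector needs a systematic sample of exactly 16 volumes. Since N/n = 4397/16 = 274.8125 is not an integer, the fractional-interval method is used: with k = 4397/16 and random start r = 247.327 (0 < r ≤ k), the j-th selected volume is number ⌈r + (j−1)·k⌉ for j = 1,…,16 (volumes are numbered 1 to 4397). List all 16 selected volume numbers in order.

248, 523, 797, 1072, 1347, 1622, 1897, 2172, 2446, 2721, 2996, 3271, 3546, 3820, 4095, 4370

j=1: r + 0k = 247.327 → ⌈·⌉ = 248
j=2: r + 1k = 522.1395 → ⌈·⌉ = 523
j=3: r + 2k = 796.952 → ⌈·⌉ = 797
j=4: r + 3k = 1071.7645 → ⌈·⌉ = 1072
j=5: r + 4k = 1346.577 → ⌈·⌉ = 1347
j=6: r + 5k = 1621.3895 → ⌈·⌉ = 1622
j=7: r + 6k = 1896.202 → ⌈·⌉ = 1897
j=8: r + 7k = 2171.0145 → ⌈·⌉ = 2172
j=9: r + 8k = 2445.827 → ⌈·⌉ = 2446
j=10: r + 9k = 2720.6395 → ⌈·⌉ = 2721
j=11: r + 10k = 2995.452 → ⌈·⌉ = 2996
j=12: r + 11k = 3270.2645 → ⌈·⌉ = 3271
j=13: r + 12k = 3545.077 → ⌈·⌉ = 3546
j=14: r + 13k = 3819.8895 → ⌈·⌉ = 3820
j=15: r + 14k = 4094.702 → ⌈·⌉ = 4095
j=16: r + 15k = 4369.5145 → ⌈·⌉ = 4370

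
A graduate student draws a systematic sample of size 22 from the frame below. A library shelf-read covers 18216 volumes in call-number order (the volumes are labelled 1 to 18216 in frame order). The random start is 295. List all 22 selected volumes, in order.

k = N/n = 18216/22 = 828
volume 1: 295
volume 2: 295 + 828 = 1123
volume 3: 1123 + 828 = 1951
volume 4: 1951 + 828 = 2779
volume 5: 2779 + 828 = 3607
volume 6: 3607 + 828 = 4435
volume 7: 4435 + 828 = 5263
volume 8: 5263 + 828 = 6091
volume 9: 6091 + 828 = 6919
volume 10: 6919 + 828 = 7747
volume 11: 7747 + 828 = 8575
volume 12: 8575 + 828 = 9403
volume 13: 9403 + 828 = 10231
volume 14: 10231 + 828 = 11059
volume 15: 11059 + 828 = 11887
volume 16: 11887 + 828 = 12715
volume 17: 12715 + 828 = 13543
volume 18: 13543 + 828 = 14371
volume 19: 14371 + 828 = 15199
volume 20: 15199 + 828 = 16027
volume 21: 16027 + 828 = 16855
volume 22: 16855 + 828 = 17683

295, 1123, 1951, 2779, 3607, 4435, 5263, 6091, 6919, 7747, 8575, 9403, 10231, 11059, 11887, 12715, 13543, 14371, 15199, 16027, 16855, 17683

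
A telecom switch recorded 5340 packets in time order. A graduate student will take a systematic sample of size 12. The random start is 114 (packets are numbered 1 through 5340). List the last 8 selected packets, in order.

k = N/n = 5340/12 = 445
5th selection = 114 + 4×445 = 1894
6th: 1894 + 445 = 2339
7th: 2339 + 445 = 2784
8th: 2784 + 445 = 3229
9th: 3229 + 445 = 3674
10th: 3674 + 445 = 4119
11th: 4119 + 445 = 4564
12th: 4564 + 445 = 5009

1894, 2339, 2784, 3229, 3674, 4119, 4564, 5009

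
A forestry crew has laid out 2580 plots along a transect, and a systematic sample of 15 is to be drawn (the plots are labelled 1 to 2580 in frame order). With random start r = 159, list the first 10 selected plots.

k = N/n = 2580/15 = 172
plot 1: 159
plot 2: 159 + 172 = 331
plot 3: 331 + 172 = 503
plot 4: 503 + 172 = 675
plot 5: 675 + 172 = 847
plot 6: 847 + 172 = 1019
plot 7: 1019 + 172 = 1191
plot 8: 1191 + 172 = 1363
plot 9: 1363 + 172 = 1535
plot 10: 1535 + 172 = 1707

159, 331, 503, 675, 847, 1019, 1191, 1363, 1535, 1707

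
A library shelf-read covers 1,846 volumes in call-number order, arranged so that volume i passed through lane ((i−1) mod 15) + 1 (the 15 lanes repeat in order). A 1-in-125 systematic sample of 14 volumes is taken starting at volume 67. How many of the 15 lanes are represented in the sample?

3

Consecutive selections differ by k = 125, so their lane numbers differ by 125 mod 15 = 5.
gcd(125, 15) = 5, so the sample visits 15/5 = 3 distinct residues mod 15.
Start 67 is lane 7; the lanes hit are 2, 7, 12.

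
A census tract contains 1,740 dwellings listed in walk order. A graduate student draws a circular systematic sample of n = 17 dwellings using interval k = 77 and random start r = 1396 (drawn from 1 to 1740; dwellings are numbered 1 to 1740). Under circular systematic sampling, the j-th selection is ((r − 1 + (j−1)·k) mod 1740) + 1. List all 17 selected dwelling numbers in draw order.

Selection 1: 1396
Selection 2: 1396 + 77 = 1473
Selection 3: 1473 + 77 = 1550
Selection 4: 1550 + 77 = 1627
Selection 5: 1627 + 77 = 1704
Selection 6: 1704 + 77 = 1781 → 1781 − 1740 = 41
Selection 7: 41 + 77 = 118
Selection 8: 118 + 77 = 195
Selection 9: 195 + 77 = 272
Selection 10: 272 + 77 = 349
Selection 11: 349 + 77 = 426
Selection 12: 426 + 77 = 503
Selection 13: 503 + 77 = 580
Selection 14: 580 + 77 = 657
Selection 15: 657 + 77 = 734
Selection 16: 734 + 77 = 811
Selection 17: 811 + 77 = 888

1396, 1473, 1550, 1627, 1704, 41, 118, 195, 272, 349, 426, 503, 580, 657, 734, 811, 888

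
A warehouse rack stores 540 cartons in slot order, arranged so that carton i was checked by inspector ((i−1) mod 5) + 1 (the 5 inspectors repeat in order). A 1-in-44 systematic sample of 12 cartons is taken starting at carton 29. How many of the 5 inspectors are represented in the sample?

Consecutive selections differ by k = 44, so their inspector numbers differ by 44 mod 5 = 4.
gcd(44, 5) = 1, so the sample visits 5/1 = 5 distinct residues mod 5.
Start 29 is inspector 4; the inspectors hit are 1, 2, 3, 4, 5.

5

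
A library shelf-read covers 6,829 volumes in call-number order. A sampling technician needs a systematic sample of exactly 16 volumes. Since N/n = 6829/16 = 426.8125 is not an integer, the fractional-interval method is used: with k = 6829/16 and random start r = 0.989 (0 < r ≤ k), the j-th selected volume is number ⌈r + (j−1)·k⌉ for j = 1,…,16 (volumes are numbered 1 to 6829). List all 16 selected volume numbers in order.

j=1: r + 0k = 0.989 → ⌈·⌉ = 1
j=2: r + 1k = 427.8015 → ⌈·⌉ = 428
j=3: r + 2k = 854.614 → ⌈·⌉ = 855
j=4: r + 3k = 1281.4265 → ⌈·⌉ = 1282
j=5: r + 4k = 1708.239 → ⌈·⌉ = 1709
j=6: r + 5k = 2135.0515 → ⌈·⌉ = 2136
j=7: r + 6k = 2561.864 → ⌈·⌉ = 2562
j=8: r + 7k = 2988.6765 → ⌈·⌉ = 2989
j=9: r + 8k = 3415.489 → ⌈·⌉ = 3416
j=10: r + 9k = 3842.3015 → ⌈·⌉ = 3843
j=11: r + 10k = 4269.114 → ⌈·⌉ = 4270
j=12: r + 11k = 4695.9265 → ⌈·⌉ = 4696
j=13: r + 12k = 5122.739 → ⌈·⌉ = 5123
j=14: r + 13k = 5549.5515 → ⌈·⌉ = 5550
j=15: r + 14k = 5976.364 → ⌈·⌉ = 5977
j=16: r + 15k = 6403.1765 → ⌈·⌉ = 6404

1, 428, 855, 1282, 1709, 2136, 2562, 2989, 3416, 3843, 4270, 4696, 5123, 5550, 5977, 6404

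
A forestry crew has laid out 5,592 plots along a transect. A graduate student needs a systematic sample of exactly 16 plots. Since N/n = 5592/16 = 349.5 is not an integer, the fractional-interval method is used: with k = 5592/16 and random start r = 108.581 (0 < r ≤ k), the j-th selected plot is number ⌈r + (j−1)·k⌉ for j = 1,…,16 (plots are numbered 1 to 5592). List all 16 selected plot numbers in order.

j=1: r + 0k = 108.581 → ⌈·⌉ = 109
j=2: r + 1k = 458.081 → ⌈·⌉ = 459
j=3: r + 2k = 807.581 → ⌈·⌉ = 808
j=4: r + 3k = 1157.081 → ⌈·⌉ = 1158
j=5: r + 4k = 1506.581 → ⌈·⌉ = 1507
j=6: r + 5k = 1856.081 → ⌈·⌉ = 1857
j=7: r + 6k = 2205.581 → ⌈·⌉ = 2206
j=8: r + 7k = 2555.081 → ⌈·⌉ = 2556
j=9: r + 8k = 2904.581 → ⌈·⌉ = 2905
j=10: r + 9k = 3254.081 → ⌈·⌉ = 3255
j=11: r + 10k = 3603.581 → ⌈·⌉ = 3604
j=12: r + 11k = 3953.081 → ⌈·⌉ = 3954
j=13: r + 12k = 4302.581 → ⌈·⌉ = 4303
j=14: r + 13k = 4652.081 → ⌈·⌉ = 4653
j=15: r + 14k = 5001.581 → ⌈·⌉ = 5002
j=16: r + 15k = 5351.081 → ⌈·⌉ = 5352

109, 459, 808, 1158, 1507, 1857, 2206, 2556, 2905, 3255, 3604, 3954, 4303, 4653, 5002, 5352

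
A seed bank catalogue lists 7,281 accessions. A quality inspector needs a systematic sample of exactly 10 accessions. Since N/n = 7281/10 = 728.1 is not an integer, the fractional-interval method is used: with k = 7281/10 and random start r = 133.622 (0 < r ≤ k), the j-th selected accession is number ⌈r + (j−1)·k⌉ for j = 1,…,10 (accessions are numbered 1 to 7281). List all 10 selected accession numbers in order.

j=1: r + 0k = 133.622 → ⌈·⌉ = 134
j=2: r + 1k = 861.722 → ⌈·⌉ = 862
j=3: r + 2k = 1589.822 → ⌈·⌉ = 1590
j=4: r + 3k = 2317.922 → ⌈·⌉ = 2318
j=5: r + 4k = 3046.022 → ⌈·⌉ = 3047
j=6: r + 5k = 3774.122 → ⌈·⌉ = 3775
j=7: r + 6k = 4502.222 → ⌈·⌉ = 4503
j=8: r + 7k = 5230.322 → ⌈·⌉ = 5231
j=9: r + 8k = 5958.422 → ⌈·⌉ = 5959
j=10: r + 9k = 6686.522 → ⌈·⌉ = 6687

134, 862, 1590, 2318, 3047, 3775, 4503, 5231, 5959, 6687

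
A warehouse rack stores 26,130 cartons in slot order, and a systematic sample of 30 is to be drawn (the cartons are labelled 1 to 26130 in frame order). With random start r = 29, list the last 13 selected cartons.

k = N/n = 26130/30 = 871
18th selection = 29 + 17×871 = 14836
19th: 14836 + 871 = 15707
20th: 15707 + 871 = 16578
21st: 16578 + 871 = 17449
22nd: 17449 + 871 = 18320
23rd: 18320 + 871 = 19191
24th: 19191 + 871 = 20062
25th: 20062 + 871 = 20933
26th: 20933 + 871 = 21804
27th: 21804 + 871 = 22675
28th: 22675 + 871 = 23546
29th: 23546 + 871 = 24417
30th: 24417 + 871 = 25288

14836, 15707, 16578, 17449, 18320, 19191, 20062, 20933, 21804, 22675, 23546, 24417, 25288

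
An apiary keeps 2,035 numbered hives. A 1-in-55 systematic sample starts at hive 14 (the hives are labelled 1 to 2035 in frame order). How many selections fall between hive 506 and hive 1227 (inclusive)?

k = 55
First selection ≥ 506: 14 + ⌈(506−14)/55⌉·55 = 14 + 9×55 = 509
Last selection ≤ 1227: 14 + ⌊(1227−14)/55⌋·55 = 14 + 22×55 = 1224
Count = 22 − 9 + 1 = 14

14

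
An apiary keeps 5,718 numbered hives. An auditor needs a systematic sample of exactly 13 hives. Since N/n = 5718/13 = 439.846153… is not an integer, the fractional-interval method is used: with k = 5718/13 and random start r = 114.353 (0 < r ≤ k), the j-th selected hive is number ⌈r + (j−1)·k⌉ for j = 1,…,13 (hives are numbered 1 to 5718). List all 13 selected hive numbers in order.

j=1: r + 0k = 114.353 → ⌈·⌉ = 115
j=2: r + 1k = 554.199153… → ⌈·⌉ = 555
j=3: r + 2k = 994.045307… → ⌈·⌉ = 995
j=4: r + 3k = 1433.891461… → ⌈·⌉ = 1434
j=5: r + 4k = 1873.737615… → ⌈·⌉ = 1874
j=6: r + 5k = 2313.583769… → ⌈·⌉ = 2314
j=7: r + 6k = 2753.429923… → ⌈·⌉ = 2754
j=8: r + 7k = 3193.276076… → ⌈·⌉ = 3194
j=9: r + 8k = 3633.122230… → ⌈·⌉ = 3634
j=10: r + 9k = 4072.968384… → ⌈·⌉ = 4073
j=11: r + 10k = 4512.814538… → ⌈·⌉ = 4513
j=12: r + 11k = 4952.660692… → ⌈·⌉ = 4953
j=13: r + 12k = 5392.506846… → ⌈·⌉ = 5393

115, 555, 995, 1434, 1874, 2314, 2754, 3194, 3634, 4073, 4513, 4953, 5393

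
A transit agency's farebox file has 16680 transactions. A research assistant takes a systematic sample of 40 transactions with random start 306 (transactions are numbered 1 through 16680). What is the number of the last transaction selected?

k = 16680/40 = 417
40th selection = r + (40−1)·k = 306 + 39×417 = 306 + 16263 = 16569

16569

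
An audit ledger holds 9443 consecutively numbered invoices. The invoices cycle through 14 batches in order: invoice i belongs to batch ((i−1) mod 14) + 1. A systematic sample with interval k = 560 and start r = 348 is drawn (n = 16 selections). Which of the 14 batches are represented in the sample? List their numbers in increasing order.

12

Consecutive selections differ by k = 560, so their batch numbers differ by 560 mod 14 = 0.
gcd(560, 14) = 14, so the sample visits 14/14 = 1 distinct residues mod 14.
Start 348 is batch 12; the batches hit are 12.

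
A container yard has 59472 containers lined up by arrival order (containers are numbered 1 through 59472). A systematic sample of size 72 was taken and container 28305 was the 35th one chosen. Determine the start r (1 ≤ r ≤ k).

k = 59472/72 = 826
r = 28305 − (35−1)×826 = 28305 − 28084 = 221

221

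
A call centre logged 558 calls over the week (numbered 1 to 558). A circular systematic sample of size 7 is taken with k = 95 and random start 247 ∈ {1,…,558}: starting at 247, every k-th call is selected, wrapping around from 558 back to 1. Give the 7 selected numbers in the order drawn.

247, 342, 437, 532, 69, 164, 259

Selection 1: 247
Selection 2: 247 + 95 = 342
Selection 3: 342 + 95 = 437
Selection 4: 437 + 95 = 532
Selection 5: 532 + 95 = 627 → 627 − 558 = 69
Selection 6: 69 + 95 = 164
Selection 7: 164 + 95 = 259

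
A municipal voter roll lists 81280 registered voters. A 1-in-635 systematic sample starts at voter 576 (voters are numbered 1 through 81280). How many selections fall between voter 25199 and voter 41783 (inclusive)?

26

k = 635
First selection ≥ 25199: 576 + ⌈(25199−576)/635⌉·635 = 576 + 39×635 = 25341
Last selection ≤ 41783: 576 + ⌊(41783−576)/635⌋·635 = 576 + 64×635 = 41216
Count = 64 − 39 + 1 = 26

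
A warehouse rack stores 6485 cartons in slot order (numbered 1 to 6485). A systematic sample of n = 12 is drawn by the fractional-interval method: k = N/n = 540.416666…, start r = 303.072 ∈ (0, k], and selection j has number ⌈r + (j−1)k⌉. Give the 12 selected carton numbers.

j=1: r + 0k = 303.072 → ⌈·⌉ = 304
j=2: r + 1k = 843.488666… → ⌈·⌉ = 844
j=3: r + 2k = 1383.905333… → ⌈·⌉ = 1384
j=4: r + 3k = 1924.322 → ⌈·⌉ = 1925
j=5: r + 4k = 2464.738666… → ⌈·⌉ = 2465
j=6: r + 5k = 3005.155333… → ⌈·⌉ = 3006
j=7: r + 6k = 3545.572 → ⌈·⌉ = 3546
j=8: r + 7k = 4085.988666… → ⌈·⌉ = 4086
j=9: r + 8k = 4626.405333… → ⌈·⌉ = 4627
j=10: r + 9k = 5166.822 → ⌈·⌉ = 5167
j=11: r + 10k = 5707.238666… → ⌈·⌉ = 5708
j=12: r + 11k = 6247.655333… → ⌈·⌉ = 6248

304, 844, 1384, 1925, 2465, 3006, 3546, 4086, 4627, 5167, 5708, 6248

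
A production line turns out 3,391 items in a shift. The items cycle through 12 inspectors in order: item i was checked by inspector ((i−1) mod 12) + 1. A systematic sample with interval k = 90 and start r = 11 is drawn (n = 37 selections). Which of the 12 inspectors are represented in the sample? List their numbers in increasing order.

5, 11

Consecutive selections differ by k = 90, so their inspector numbers differ by 90 mod 12 = 6.
gcd(90, 12) = 6, so the sample visits 12/6 = 2 distinct residues mod 12.
Start 11 is inspector 11; the inspectors hit are 5, 11.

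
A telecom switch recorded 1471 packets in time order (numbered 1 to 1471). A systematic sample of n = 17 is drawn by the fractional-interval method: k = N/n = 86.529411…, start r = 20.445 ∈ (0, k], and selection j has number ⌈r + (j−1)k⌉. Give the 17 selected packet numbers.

21, 107, 194, 281, 367, 454, 540, 627, 713, 800, 886, 973, 1059, 1146, 1232, 1319, 1405

j=1: r + 0k = 20.445 → ⌈·⌉ = 21
j=2: r + 1k = 106.974411… → ⌈·⌉ = 107
j=3: r + 2k = 193.503823… → ⌈·⌉ = 194
j=4: r + 3k = 280.033235… → ⌈·⌉ = 281
j=5: r + 4k = 366.562647… → ⌈·⌉ = 367
j=6: r + 5k = 453.092058… → ⌈·⌉ = 454
j=7: r + 6k = 539.621470… → ⌈·⌉ = 540
j=8: r + 7k = 626.150882… → ⌈·⌉ = 627
j=9: r + 8k = 712.680294… → ⌈·⌉ = 713
j=10: r + 9k = 799.209705… → ⌈·⌉ = 800
j=11: r + 10k = 885.739117… → ⌈·⌉ = 886
j=12: r + 11k = 972.268529… → ⌈·⌉ = 973
j=13: r + 12k = 1058.797941… → ⌈·⌉ = 1059
j=14: r + 13k = 1145.327352… → ⌈·⌉ = 1146
j=15: r + 14k = 1231.856764… → ⌈·⌉ = 1232
j=16: r + 15k = 1318.386176… → ⌈·⌉ = 1319
j=17: r + 16k = 1404.915588… → ⌈·⌉ = 1405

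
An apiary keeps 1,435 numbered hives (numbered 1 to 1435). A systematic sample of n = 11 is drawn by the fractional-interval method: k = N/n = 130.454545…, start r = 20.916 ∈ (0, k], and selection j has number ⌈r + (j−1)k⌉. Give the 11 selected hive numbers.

j=1: r + 0k = 20.916 → ⌈·⌉ = 21
j=2: r + 1k = 151.370545… → ⌈·⌉ = 152
j=3: r + 2k = 281.825090… → ⌈·⌉ = 282
j=4: r + 3k = 412.279636… → ⌈·⌉ = 413
j=5: r + 4k = 542.734181… → ⌈·⌉ = 543
j=6: r + 5k = 673.188727… → ⌈·⌉ = 674
j=7: r + 6k = 803.643272… → ⌈·⌉ = 804
j=8: r + 7k = 934.097818… → ⌈·⌉ = 935
j=9: r + 8k = 1064.552363… → ⌈·⌉ = 1065
j=10: r + 9k = 1195.006909… → ⌈·⌉ = 1196
j=11: r + 10k = 1325.461454… → ⌈·⌉ = 1326

21, 152, 282, 413, 543, 674, 804, 935, 1065, 1196, 1326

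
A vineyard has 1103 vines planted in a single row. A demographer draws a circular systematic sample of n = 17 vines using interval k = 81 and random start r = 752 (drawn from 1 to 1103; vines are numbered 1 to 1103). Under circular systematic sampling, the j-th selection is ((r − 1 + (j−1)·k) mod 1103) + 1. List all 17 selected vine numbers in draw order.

Selection 1: 752
Selection 2: 752 + 81 = 833
Selection 3: 833 + 81 = 914
Selection 4: 914 + 81 = 995
Selection 5: 995 + 81 = 1076
Selection 6: 1076 + 81 = 1157 → 1157 − 1103 = 54
Selection 7: 54 + 81 = 135
Selection 8: 135 + 81 = 216
Selection 9: 216 + 81 = 297
Selection 10: 297 + 81 = 378
Selection 11: 378 + 81 = 459
Selection 12: 459 + 81 = 540
Selection 13: 540 + 81 = 621
Selection 14: 621 + 81 = 702
Selection 15: 702 + 81 = 783
Selection 16: 783 + 81 = 864
Selection 17: 864 + 81 = 945

752, 833, 914, 995, 1076, 54, 135, 216, 297, 378, 459, 540, 621, 702, 783, 864, 945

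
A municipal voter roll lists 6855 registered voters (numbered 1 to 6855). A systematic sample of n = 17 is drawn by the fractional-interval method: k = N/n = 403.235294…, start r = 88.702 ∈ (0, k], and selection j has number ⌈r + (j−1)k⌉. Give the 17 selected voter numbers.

89, 492, 896, 1299, 1702, 2105, 2509, 2912, 3315, 3718, 4122, 4525, 4928, 5331, 5734, 6138, 6541

j=1: r + 0k = 88.702 → ⌈·⌉ = 89
j=2: r + 1k = 491.937294… → ⌈·⌉ = 492
j=3: r + 2k = 895.172588… → ⌈·⌉ = 896
j=4: r + 3k = 1298.407882… → ⌈·⌉ = 1299
j=5: r + 4k = 1701.643176… → ⌈·⌉ = 1702
j=6: r + 5k = 2104.878470… → ⌈·⌉ = 2105
j=7: r + 6k = 2508.113764… → ⌈·⌉ = 2509
j=8: r + 7k = 2911.349058… → ⌈·⌉ = 2912
j=9: r + 8k = 3314.584352… → ⌈·⌉ = 3315
j=10: r + 9k = 3717.819647… → ⌈·⌉ = 3718
j=11: r + 10k = 4121.054941… → ⌈·⌉ = 4122
j=12: r + 11k = 4524.290235… → ⌈·⌉ = 4525
j=13: r + 12k = 4927.525529… → ⌈·⌉ = 4928
j=14: r + 13k = 5330.760823… → ⌈·⌉ = 5331
j=15: r + 14k = 5733.996117… → ⌈·⌉ = 5734
j=16: r + 15k = 6137.231411… → ⌈·⌉ = 6138
j=17: r + 16k = 6540.466705… → ⌈·⌉ = 6541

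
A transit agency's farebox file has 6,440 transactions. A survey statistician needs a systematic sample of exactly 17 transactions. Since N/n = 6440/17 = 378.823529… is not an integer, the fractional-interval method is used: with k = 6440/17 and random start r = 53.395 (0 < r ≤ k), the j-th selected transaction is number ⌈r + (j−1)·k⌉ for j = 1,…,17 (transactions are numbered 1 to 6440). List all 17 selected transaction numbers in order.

54, 433, 812, 1190, 1569, 1948, 2327, 2706, 3084, 3463, 3842, 4221, 4600, 4979, 5357, 5736, 6115

j=1: r + 0k = 53.395 → ⌈·⌉ = 54
j=2: r + 1k = 432.218529… → ⌈·⌉ = 433
j=3: r + 2k = 811.042058… → ⌈·⌉ = 812
j=4: r + 3k = 1189.865588… → ⌈·⌉ = 1190
j=5: r + 4k = 1568.689117… → ⌈·⌉ = 1569
j=6: r + 5k = 1947.512647… → ⌈·⌉ = 1948
j=7: r + 6k = 2326.336176… → ⌈·⌉ = 2327
j=8: r + 7k = 2705.159705… → ⌈·⌉ = 2706
j=9: r + 8k = 3083.983235… → ⌈·⌉ = 3084
j=10: r + 9k = 3462.806764… → ⌈·⌉ = 3463
j=11: r + 10k = 3841.630294… → ⌈·⌉ = 3842
j=12: r + 11k = 4220.453823… → ⌈·⌉ = 4221
j=13: r + 12k = 4599.277352… → ⌈·⌉ = 4600
j=14: r + 13k = 4978.100882… → ⌈·⌉ = 4979
j=15: r + 14k = 5356.924411… → ⌈·⌉ = 5357
j=16: r + 15k = 5735.747941… → ⌈·⌉ = 5736
j=17: r + 16k = 6114.571470… → ⌈·⌉ = 6115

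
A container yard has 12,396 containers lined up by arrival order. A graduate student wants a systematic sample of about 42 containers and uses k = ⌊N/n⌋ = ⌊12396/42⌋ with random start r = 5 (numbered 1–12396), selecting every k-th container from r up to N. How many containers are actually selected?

43

k = ⌊12396/42⌋ = 295
Achieved size = ⌊(12396 − 5)/295⌋ + 1 = ⌊12391/295⌋ + 1 = 42 + 1 = 43
(last selection: 5 + 42×295 = 12395 ≤ 12396; next would be 12690 > 12396)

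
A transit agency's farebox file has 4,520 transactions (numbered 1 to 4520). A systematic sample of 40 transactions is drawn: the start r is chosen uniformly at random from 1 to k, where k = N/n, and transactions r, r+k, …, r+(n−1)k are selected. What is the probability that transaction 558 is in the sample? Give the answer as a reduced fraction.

k = 4520/40 = 113.
Transaction 558 is selected iff r ≡ 558 (mod 113); exactly one such r in {1,…,113}.
Inclusion probability = 1/113.

1/113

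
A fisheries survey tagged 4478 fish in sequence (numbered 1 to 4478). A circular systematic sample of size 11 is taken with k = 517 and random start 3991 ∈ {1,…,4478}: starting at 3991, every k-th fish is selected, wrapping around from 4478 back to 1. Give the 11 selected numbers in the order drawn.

3991, 30, 547, 1064, 1581, 2098, 2615, 3132, 3649, 4166, 205

Selection 1: 3991
Selection 2: 3991 + 517 = 4508 → 4508 − 4478 = 30
Selection 3: 30 + 517 = 547
Selection 4: 547 + 517 = 1064
Selection 5: 1064 + 517 = 1581
Selection 6: 1581 + 517 = 2098
Selection 7: 2098 + 517 = 2615
Selection 8: 2615 + 517 = 3132
Selection 9: 3132 + 517 = 3649
Selection 10: 3649 + 517 = 4166
Selection 11: 4166 + 517 = 4683 → 4683 − 4478 = 205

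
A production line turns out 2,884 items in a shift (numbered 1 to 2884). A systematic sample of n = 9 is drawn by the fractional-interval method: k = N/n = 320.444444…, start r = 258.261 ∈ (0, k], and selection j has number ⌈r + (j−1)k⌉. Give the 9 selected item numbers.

259, 579, 900, 1220, 1541, 1861, 2181, 2502, 2822

j=1: r + 0k = 258.261 → ⌈·⌉ = 259
j=2: r + 1k = 578.705444… → ⌈·⌉ = 579
j=3: r + 2k = 899.149888… → ⌈·⌉ = 900
j=4: r + 3k = 1219.594333… → ⌈·⌉ = 1220
j=5: r + 4k = 1540.038777… → ⌈·⌉ = 1541
j=6: r + 5k = 1860.483222… → ⌈·⌉ = 1861
j=7: r + 6k = 2180.927666… → ⌈·⌉ = 2181
j=8: r + 7k = 2501.372111… → ⌈·⌉ = 2502
j=9: r + 8k = 2821.816555… → ⌈·⌉ = 2822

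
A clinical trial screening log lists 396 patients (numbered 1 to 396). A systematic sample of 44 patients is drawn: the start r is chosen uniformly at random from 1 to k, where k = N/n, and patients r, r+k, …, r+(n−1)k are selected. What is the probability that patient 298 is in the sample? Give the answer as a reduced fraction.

1/9

k = 396/44 = 9.
Patient 298 is selected iff r ≡ 298 (mod 9); exactly one such r in {1,…,9}.
Inclusion probability = 1/9.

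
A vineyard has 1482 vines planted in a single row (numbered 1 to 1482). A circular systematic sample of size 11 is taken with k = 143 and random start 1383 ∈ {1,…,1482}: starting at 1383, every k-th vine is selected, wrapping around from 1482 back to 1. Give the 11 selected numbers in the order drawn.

Selection 1: 1383
Selection 2: 1383 + 143 = 1526 → 1526 − 1482 = 44
Selection 3: 44 + 143 = 187
Selection 4: 187 + 143 = 330
Selection 5: 330 + 143 = 473
Selection 6: 473 + 143 = 616
Selection 7: 616 + 143 = 759
Selection 8: 759 + 143 = 902
Selection 9: 902 + 143 = 1045
Selection 10: 1045 + 143 = 1188
Selection 11: 1188 + 143 = 1331

1383, 44, 187, 330, 473, 616, 759, 902, 1045, 1188, 1331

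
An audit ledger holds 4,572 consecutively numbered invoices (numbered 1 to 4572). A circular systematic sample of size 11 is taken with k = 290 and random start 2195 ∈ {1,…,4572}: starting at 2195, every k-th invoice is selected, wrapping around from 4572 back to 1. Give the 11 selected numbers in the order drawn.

2195, 2485, 2775, 3065, 3355, 3645, 3935, 4225, 4515, 233, 523

Selection 1: 2195
Selection 2: 2195 + 290 = 2485
Selection 3: 2485 + 290 = 2775
Selection 4: 2775 + 290 = 3065
Selection 5: 3065 + 290 = 3355
Selection 6: 3355 + 290 = 3645
Selection 7: 3645 + 290 = 3935
Selection 8: 3935 + 290 = 4225
Selection 9: 4225 + 290 = 4515
Selection 10: 4515 + 290 = 4805 → 4805 − 4572 = 233
Selection 11: 233 + 290 = 523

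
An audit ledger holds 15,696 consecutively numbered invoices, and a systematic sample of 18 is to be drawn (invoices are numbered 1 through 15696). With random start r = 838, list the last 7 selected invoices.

10430, 11302, 12174, 13046, 13918, 14790, 15662

k = N/n = 15696/18 = 872
12th selection = 838 + 11×872 = 10430
13th: 10430 + 872 = 11302
14th: 11302 + 872 = 12174
15th: 12174 + 872 = 13046
16th: 13046 + 872 = 13918
17th: 13918 + 872 = 14790
18th: 14790 + 872 = 15662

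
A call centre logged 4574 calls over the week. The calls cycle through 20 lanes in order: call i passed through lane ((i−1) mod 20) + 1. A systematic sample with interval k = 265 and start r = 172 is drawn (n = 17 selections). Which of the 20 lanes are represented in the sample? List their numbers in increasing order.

Consecutive selections differ by k = 265, so their lane numbers differ by 265 mod 20 = 5.
gcd(265, 20) = 5, so the sample visits 20/5 = 4 distinct residues mod 20.
Start 172 is lane 12; the lanes hit are 2, 7, 12, 17.

2, 7, 12, 17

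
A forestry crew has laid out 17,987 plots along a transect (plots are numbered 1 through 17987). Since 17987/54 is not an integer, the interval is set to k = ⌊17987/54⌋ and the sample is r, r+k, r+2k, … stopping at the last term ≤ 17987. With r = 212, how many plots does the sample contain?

k = ⌊17987/54⌋ = 333
Achieved size = ⌊(17987 − 212)/333⌋ + 1 = ⌊17775/333⌋ + 1 = 53 + 1 = 54
(last selection: 212 + 53×333 = 17861 ≤ 17987; next would be 18194 > 17987)

54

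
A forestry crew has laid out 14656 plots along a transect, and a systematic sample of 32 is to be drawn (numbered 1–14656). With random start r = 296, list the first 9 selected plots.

296, 754, 1212, 1670, 2128, 2586, 3044, 3502, 3960

k = N/n = 14656/32 = 458
plot 1: 296
plot 2: 296 + 458 = 754
plot 3: 754 + 458 = 1212
plot 4: 1212 + 458 = 1670
plot 5: 1670 + 458 = 2128
plot 6: 2128 + 458 = 2586
plot 7: 2586 + 458 = 3044
plot 8: 3044 + 458 = 3502
plot 9: 3502 + 458 = 3960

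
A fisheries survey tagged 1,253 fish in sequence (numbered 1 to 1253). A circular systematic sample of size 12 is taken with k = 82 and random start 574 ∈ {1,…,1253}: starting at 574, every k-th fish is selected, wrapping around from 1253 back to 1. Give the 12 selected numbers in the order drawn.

Selection 1: 574
Selection 2: 574 + 82 = 656
Selection 3: 656 + 82 = 738
Selection 4: 738 + 82 = 820
Selection 5: 820 + 82 = 902
Selection 6: 902 + 82 = 984
Selection 7: 984 + 82 = 1066
Selection 8: 1066 + 82 = 1148
Selection 9: 1148 + 82 = 1230
Selection 10: 1230 + 82 = 1312 → 1312 − 1253 = 59
Selection 11: 59 + 82 = 141
Selection 12: 141 + 82 = 223

574, 656, 738, 820, 902, 984, 1066, 1148, 1230, 59, 141, 223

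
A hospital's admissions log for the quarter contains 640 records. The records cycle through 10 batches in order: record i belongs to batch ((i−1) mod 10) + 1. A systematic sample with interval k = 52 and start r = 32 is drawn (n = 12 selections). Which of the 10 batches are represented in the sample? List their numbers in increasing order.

Consecutive selections differ by k = 52, so their batch numbers differ by 52 mod 10 = 2.
gcd(52, 10) = 2, so the sample visits 10/2 = 5 distinct residues mod 10.
Start 32 is batch 2; the batches hit are 2, 4, 6, 8, 10.

2, 4, 6, 8, 10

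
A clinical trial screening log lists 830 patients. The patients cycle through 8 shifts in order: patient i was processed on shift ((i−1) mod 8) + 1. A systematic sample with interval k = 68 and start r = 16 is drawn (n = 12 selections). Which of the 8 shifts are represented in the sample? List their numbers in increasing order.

Consecutive selections differ by k = 68, so their shift numbers differ by 68 mod 8 = 4.
gcd(68, 8) = 4, so the sample visits 8/4 = 2 distinct residues mod 8.
Start 16 is shift 8; the shifts hit are 4, 8.

4, 8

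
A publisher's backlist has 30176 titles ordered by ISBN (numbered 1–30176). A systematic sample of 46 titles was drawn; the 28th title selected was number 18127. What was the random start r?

k = 30176/46 = 656
r = 18127 − (28−1)×656 = 18127 − 17712 = 415

415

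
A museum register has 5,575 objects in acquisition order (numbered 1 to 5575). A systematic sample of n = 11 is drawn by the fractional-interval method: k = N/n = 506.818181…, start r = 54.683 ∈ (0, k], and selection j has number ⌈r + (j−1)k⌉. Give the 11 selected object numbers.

55, 562, 1069, 1576, 2082, 2589, 3096, 3603, 4110, 4617, 5123

j=1: r + 0k = 54.683 → ⌈·⌉ = 55
j=2: r + 1k = 561.501181… → ⌈·⌉ = 562
j=3: r + 2k = 1068.319363… → ⌈·⌉ = 1069
j=4: r + 3k = 1575.137545… → ⌈·⌉ = 1576
j=5: r + 4k = 2081.955727… → ⌈·⌉ = 2082
j=6: r + 5k = 2588.773909… → ⌈·⌉ = 2589
j=7: r + 6k = 3095.592090… → ⌈·⌉ = 3096
j=8: r + 7k = 3602.410272… → ⌈·⌉ = 3603
j=9: r + 8k = 4109.228454… → ⌈·⌉ = 4110
j=10: r + 9k = 4616.046636… → ⌈·⌉ = 4617
j=11: r + 10k = 5122.864818… → ⌈·⌉ = 5123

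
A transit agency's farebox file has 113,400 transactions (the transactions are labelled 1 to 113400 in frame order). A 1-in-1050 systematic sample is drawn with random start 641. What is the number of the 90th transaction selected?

94091

k = 1050
90th selection = r + (90−1)·k = 641 + 89×1050 = 641 + 93450 = 94091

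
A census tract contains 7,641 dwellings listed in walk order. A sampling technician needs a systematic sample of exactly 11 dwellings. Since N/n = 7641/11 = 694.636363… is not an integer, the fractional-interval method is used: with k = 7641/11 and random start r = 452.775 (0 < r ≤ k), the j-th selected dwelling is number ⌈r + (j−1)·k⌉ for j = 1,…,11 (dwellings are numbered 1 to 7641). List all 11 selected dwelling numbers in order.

453, 1148, 1843, 2537, 3232, 3926, 4621, 5316, 6010, 6705, 7400

j=1: r + 0k = 452.775 → ⌈·⌉ = 453
j=2: r + 1k = 1147.411363… → ⌈·⌉ = 1148
j=3: r + 2k = 1842.047727… → ⌈·⌉ = 1843
j=4: r + 3k = 2536.684090… → ⌈·⌉ = 2537
j=5: r + 4k = 3231.320454… → ⌈·⌉ = 3232
j=6: r + 5k = 3925.956818… → ⌈·⌉ = 3926
j=7: r + 6k = 4620.593181… → ⌈·⌉ = 4621
j=8: r + 7k = 5315.229545… → ⌈·⌉ = 5316
j=9: r + 8k = 6009.865909… → ⌈·⌉ = 6010
j=10: r + 9k = 6704.502272… → ⌈·⌉ = 6705
j=11: r + 10k = 7399.138636… → ⌈·⌉ = 7400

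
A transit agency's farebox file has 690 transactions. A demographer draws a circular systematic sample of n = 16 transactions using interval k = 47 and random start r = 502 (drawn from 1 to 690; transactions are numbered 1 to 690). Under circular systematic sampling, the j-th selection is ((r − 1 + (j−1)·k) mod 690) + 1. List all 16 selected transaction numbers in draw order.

502, 549, 596, 643, 690, 47, 94, 141, 188, 235, 282, 329, 376, 423, 470, 517

Selection 1: 502
Selection 2: 502 + 47 = 549
Selection 3: 549 + 47 = 596
Selection 4: 596 + 47 = 643
Selection 5: 643 + 47 = 690
Selection 6: 690 + 47 = 737 → 737 − 690 = 47
Selection 7: 47 + 47 = 94
Selection 8: 94 + 47 = 141
Selection 9: 141 + 47 = 188
Selection 10: 188 + 47 = 235
Selection 11: 235 + 47 = 282
Selection 12: 282 + 47 = 329
Selection 13: 329 + 47 = 376
Selection 14: 376 + 47 = 423
Selection 15: 423 + 47 = 470
Selection 16: 470 + 47 = 517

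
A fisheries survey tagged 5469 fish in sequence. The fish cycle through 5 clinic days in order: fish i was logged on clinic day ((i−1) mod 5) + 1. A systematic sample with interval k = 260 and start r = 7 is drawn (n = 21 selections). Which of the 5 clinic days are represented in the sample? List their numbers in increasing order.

Consecutive selections differ by k = 260, so their clinic day numbers differ by 260 mod 5 = 0.
gcd(260, 5) = 5, so the sample visits 5/5 = 1 distinct residues mod 5.
Start 7 is clinic day 2; the clinic days hit are 2.

2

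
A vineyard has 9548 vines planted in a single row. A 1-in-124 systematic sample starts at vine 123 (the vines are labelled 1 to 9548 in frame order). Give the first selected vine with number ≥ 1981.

k = 124
Steps past start: ⌈(1981 − 123)/124⌉ = ⌈1858/124⌉ = 15
Selected vine: 123 + 15×124 = 1983

1983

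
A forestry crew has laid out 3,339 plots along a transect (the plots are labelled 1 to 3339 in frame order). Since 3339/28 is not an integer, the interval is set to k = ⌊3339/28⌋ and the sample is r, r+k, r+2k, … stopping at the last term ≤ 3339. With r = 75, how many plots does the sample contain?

k = ⌊3339/28⌋ = 119
Achieved size = ⌊(3339 − 75)/119⌋ + 1 = ⌊3264/119⌋ + 1 = 27 + 1 = 28
(last selection: 75 + 27×119 = 3288 ≤ 3339; next would be 3407 > 3339)

28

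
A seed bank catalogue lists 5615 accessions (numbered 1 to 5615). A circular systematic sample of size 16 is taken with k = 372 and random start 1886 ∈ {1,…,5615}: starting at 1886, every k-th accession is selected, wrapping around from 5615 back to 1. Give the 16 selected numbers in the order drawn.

Selection 1: 1886
Selection 2: 1886 + 372 = 2258
Selection 3: 2258 + 372 = 2630
Selection 4: 2630 + 372 = 3002
Selection 5: 3002 + 372 = 3374
Selection 6: 3374 + 372 = 3746
Selection 7: 3746 + 372 = 4118
Selection 8: 4118 + 372 = 4490
Selection 9: 4490 + 372 = 4862
Selection 10: 4862 + 372 = 5234
Selection 11: 5234 + 372 = 5606
Selection 12: 5606 + 372 = 5978 → 5978 − 5615 = 363
Selection 13: 363 + 372 = 735
Selection 14: 735 + 372 = 1107
Selection 15: 1107 + 372 = 1479
Selection 16: 1479 + 372 = 1851

1886, 2258, 2630, 3002, 3374, 3746, 4118, 4490, 4862, 5234, 5606, 363, 735, 1107, 1479, 1851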